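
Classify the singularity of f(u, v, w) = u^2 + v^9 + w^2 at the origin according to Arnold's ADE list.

A_{8}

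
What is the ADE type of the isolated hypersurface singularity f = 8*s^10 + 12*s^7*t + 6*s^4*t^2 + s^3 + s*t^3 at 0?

E_{7}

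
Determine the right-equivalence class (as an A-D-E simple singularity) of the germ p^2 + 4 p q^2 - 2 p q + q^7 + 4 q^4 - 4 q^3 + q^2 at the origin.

A_{6}

The Hessian of f at 0 has rank 1. Corank 1: A-series; mu = 6 gives A_6.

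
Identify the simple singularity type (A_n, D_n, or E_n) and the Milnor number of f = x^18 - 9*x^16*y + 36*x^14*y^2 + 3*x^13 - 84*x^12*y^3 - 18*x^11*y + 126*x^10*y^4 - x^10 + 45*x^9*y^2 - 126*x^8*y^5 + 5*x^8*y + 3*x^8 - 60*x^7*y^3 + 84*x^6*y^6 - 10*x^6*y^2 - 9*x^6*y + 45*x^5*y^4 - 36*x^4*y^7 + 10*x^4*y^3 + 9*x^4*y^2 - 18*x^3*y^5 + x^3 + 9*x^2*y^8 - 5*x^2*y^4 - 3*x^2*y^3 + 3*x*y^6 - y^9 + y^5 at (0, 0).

Type E_{8}, Milnor number mu = 8.

The Hessian of f at 0 is [[0, 0], [0, 0]] with rank 0, so corank 2. A Groebner basis of the Jacobian ideal J(f) in C{x,y} is {-x^2/2 + x*y^3, y^4, x^3, x^2*y}; counting standard monomials gives mu = 8. Corank 2; j^3 = x^3 is a perfect cube, so E-series; the 5-jet and mu = 8 give E_8.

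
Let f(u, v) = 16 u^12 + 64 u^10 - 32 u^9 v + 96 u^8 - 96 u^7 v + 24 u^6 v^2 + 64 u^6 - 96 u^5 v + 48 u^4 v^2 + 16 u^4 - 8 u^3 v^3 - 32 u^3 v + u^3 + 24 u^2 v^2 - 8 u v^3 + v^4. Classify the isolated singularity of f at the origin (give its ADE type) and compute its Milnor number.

Type E_{6}, Milnor number mu = 6.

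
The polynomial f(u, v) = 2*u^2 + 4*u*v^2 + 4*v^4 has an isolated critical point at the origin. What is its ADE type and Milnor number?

Type A_3, Milnor number mu = 3.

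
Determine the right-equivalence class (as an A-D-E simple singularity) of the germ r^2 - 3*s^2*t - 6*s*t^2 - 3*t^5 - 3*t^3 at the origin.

The Hessian of f at 0 has rank 1. Corank 2; j^3 = -3*t*(s + t)^2 has shape L^2 M (L != M), so D-series; mu = 6 gives D_6.

D_{6}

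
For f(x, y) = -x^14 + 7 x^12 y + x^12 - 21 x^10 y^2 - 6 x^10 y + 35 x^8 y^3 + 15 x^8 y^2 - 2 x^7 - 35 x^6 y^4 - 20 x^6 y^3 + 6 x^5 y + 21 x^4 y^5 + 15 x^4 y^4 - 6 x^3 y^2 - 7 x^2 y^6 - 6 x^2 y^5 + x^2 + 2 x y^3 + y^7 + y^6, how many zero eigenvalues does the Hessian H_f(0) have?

1

The Hessian at 0 is [[2, 0], [0, 0]] of rank 1; hence corank 1.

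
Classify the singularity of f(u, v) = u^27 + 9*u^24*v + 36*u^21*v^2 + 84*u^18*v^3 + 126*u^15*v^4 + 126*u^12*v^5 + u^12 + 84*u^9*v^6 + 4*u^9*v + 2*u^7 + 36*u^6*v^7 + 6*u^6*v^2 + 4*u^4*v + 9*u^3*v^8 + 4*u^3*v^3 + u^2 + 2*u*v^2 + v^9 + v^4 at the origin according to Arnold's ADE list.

The Hessian of f at 0 is [[2, 0], [0, 0]] with rank 1, so corank 1. A Groebner basis of the Jacobian ideal J(f) in C{u,v} is {u^4, u^3*v + u/2 + v^2/2, u^2 + u*v^2, u*v + v^3}; counting standard monomials gives mu = 8. Corank 1: A-series; mu = 8 gives A_8.

A_{8}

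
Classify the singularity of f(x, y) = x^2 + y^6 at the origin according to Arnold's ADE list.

A_{5}

The Hessian of f at 0 is [[2, 0], [0, 0]] with rank 1, so corank 1. A Groebner basis of the Jacobian ideal J(f) in C{x,y} is {y^5, x}; counting standard monomials gives mu = 5. Corank 1: A-series; mu = 5 gives A_5.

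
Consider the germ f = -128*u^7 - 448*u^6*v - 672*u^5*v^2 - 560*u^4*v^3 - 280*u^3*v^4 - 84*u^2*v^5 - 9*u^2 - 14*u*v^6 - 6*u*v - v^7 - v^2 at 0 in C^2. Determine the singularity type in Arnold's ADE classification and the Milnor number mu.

Type A_6, Milnor number mu = 6.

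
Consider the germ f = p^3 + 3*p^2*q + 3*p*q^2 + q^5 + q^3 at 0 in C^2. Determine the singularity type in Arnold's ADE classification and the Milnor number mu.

The Hessian of f at 0 has rank 0. Corank 2; j^3 = (p + q)^3 is a perfect cube, so E-series; the 5-jet and mu = 8 give E_8.

Type E_8, Milnor number mu = 8.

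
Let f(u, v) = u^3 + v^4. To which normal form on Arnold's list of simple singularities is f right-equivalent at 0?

E6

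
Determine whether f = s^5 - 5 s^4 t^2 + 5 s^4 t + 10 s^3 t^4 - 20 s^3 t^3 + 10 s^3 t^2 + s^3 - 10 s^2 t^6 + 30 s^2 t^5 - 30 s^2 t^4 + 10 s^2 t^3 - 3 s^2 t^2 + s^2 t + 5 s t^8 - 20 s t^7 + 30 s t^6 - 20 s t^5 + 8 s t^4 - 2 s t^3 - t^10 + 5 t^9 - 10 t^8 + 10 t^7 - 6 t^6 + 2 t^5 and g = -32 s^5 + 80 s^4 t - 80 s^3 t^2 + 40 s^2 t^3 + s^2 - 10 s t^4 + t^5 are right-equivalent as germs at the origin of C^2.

No.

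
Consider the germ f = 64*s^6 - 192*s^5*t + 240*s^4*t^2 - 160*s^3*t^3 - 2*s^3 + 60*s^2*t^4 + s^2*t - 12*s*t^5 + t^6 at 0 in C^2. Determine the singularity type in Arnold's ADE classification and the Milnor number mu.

The Hessian of f at 0 has rank 0. Corank 2; j^3 = -s^2*(2*s - t) has shape L^2 M (L != M), so D-series; mu = 7 gives D_7.

Type D7, Milnor number mu = 7.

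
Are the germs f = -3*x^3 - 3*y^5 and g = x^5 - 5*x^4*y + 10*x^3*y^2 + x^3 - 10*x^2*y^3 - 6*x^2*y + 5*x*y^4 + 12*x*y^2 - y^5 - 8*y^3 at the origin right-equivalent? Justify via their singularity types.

The Hessian of f at 0 has rank 0. Corank 2; j^3 = -3*x^3 is a perfect cube, so E-series; the 5-jet and mu = 8 give E_8. The Hessian of g at 0 has rank 0. Corank 2; j^3 = (x - 2*y)^3 is a perfect cube, so E-series; the 5-jet and mu = 8 give E_8. Both have type E_8, hence right-equivalent.

Yes.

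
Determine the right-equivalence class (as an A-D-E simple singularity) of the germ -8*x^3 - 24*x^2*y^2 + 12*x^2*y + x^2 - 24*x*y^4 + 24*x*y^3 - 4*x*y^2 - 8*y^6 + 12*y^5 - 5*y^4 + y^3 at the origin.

The Hessian of f at 0 is [[2, 0], [0, 0]] with rank 1, so corank 1. A Groebner basis of the Jacobian ideal J(f) in C{x,y} is {y^2, x}; counting standard monomials gives mu = 2. Corank 1: A-series; mu = 2 gives A_2.

A_2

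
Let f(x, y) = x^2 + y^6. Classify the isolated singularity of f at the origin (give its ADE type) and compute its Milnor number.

Type A_5, Milnor number mu = 5.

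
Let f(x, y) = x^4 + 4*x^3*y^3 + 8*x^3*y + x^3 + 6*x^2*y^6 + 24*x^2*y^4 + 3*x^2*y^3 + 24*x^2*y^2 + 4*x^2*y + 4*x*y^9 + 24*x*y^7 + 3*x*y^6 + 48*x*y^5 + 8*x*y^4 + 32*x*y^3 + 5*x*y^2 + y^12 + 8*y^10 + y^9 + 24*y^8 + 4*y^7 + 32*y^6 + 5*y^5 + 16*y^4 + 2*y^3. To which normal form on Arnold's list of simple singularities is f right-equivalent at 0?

The Hessian of f at 0 has rank 0. Corank 2; j^3 = (x + y)^2*(x + 2*y) has shape L^2 M (L != M), so D-series; mu = 5 gives D_5.

D_5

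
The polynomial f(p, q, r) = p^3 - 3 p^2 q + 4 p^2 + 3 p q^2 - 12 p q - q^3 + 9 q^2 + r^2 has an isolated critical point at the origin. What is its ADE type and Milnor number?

Type A2, Milnor number mu = 2.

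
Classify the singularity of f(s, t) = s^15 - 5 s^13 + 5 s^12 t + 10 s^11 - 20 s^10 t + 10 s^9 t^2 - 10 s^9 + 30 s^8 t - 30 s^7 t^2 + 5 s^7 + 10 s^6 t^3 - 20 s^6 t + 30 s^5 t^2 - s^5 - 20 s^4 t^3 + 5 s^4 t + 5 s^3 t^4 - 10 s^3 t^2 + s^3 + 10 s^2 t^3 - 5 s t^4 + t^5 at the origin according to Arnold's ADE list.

E8

The Hessian of f at 0 is [[0, 0], [0, 0]] with rank 0, so corank 2. A Groebner basis of the Jacobian ideal J(f) in C{s,t} is {t^5, s*t^3 - t^4/4, s^2}; counting standard monomials gives mu = 8. Corank 2; j^3 = s^3 is a perfect cube, so E-series; the 5-jet and mu = 8 give E_8.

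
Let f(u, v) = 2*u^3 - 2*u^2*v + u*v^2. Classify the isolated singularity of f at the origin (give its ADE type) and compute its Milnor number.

The Hessian of f at 0 is [[0, 0], [0, 0]] with rank 0, so corank 2. A Groebner basis of the Jacobian ideal J(f) in C{u,v} is {v^3, u^2 + v^2/2, u*v + v^2/2}; counting standard monomials gives mu = 4. Corank 2; j^3 = u*(2*u^2 - 2*u*v + v^2) splits into three distinct lines over C (the quadratic factor has nonzero discriminant), so D_4.

Type D4, Milnor number mu = 4.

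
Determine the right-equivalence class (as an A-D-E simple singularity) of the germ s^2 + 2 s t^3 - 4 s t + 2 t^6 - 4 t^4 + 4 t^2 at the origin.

A_{5}

The Hessian of f at 0 has rank 1. Corank 1: A-series; mu = 5 gives A_5.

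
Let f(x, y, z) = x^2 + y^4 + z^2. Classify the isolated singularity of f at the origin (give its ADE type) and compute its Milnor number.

The Hessian of f at 0 is [[2, 0, 0], [0, 0, 0], [0, 0, 2]] with rank 2, so corank 1. A Groebner basis of the Jacobian ideal J(f) in C{x,y,z} is {y^3, x, z}; counting standard monomials gives mu = 3. Corank 1: A-series; mu = 3 gives A_3.

Type A_3, Milnor number mu = 3.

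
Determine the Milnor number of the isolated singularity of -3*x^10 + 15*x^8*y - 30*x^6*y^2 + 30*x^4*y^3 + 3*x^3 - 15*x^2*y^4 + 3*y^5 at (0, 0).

8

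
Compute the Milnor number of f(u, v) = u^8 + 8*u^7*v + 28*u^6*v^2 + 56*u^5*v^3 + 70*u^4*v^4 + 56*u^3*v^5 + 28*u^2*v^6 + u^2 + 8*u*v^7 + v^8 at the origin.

7

The Hessian of f at 0 has rank 1. Corank 1: A-series; mu = 7 gives A_7.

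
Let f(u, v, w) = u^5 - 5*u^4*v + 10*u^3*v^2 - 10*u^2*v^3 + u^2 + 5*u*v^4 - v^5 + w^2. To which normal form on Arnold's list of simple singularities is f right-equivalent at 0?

A_4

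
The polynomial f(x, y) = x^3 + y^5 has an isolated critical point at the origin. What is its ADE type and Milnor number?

Type E_{8}, Milnor number mu = 8.

The Hessian of f at 0 is [[0, 0], [0, 0]] with rank 0, so corank 2. A Groebner basis of the Jacobian ideal J(f) in C{x,y} is {y^4, x^2}; counting standard monomials gives mu = 8. Corank 2; j^3 = x^3 is a perfect cube, so E-series; the 5-jet and mu = 8 give E_8.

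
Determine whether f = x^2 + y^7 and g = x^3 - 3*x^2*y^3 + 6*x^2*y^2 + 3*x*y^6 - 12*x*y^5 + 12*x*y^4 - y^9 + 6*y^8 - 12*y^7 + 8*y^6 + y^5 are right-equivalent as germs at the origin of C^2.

No.

The Hessian of f at 0 has rank 1. Corank 1: A-series; mu = 6 gives A_6. The Hessian of g at 0 has rank 0. Corank 2; j^3 = x^3 is a perfect cube, so E-series; the 5-jet and mu = 8 give E_8. f is A_6 but g is E_8, hence not right-equivalent.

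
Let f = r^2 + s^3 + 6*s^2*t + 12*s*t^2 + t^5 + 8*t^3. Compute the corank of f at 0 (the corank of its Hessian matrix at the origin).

2

The Hessian at 0 is [[0, 0, 0], [0, 0, 0], [0, 0, 2]] of rank 1; hence corank 2.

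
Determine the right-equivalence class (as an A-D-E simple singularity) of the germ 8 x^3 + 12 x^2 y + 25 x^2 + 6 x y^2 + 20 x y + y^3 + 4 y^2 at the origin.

The Hessian of f at 0 is [[50, 20], [20, 8]] with rank 1, so corank 1. A Groebner basis of the Jacobian ideal J(f) in C{x,y} is {y^2, x + 2*y/5}; counting standard monomials gives mu = 2. Corank 1: A-series; mu = 2 gives A_2.

A_2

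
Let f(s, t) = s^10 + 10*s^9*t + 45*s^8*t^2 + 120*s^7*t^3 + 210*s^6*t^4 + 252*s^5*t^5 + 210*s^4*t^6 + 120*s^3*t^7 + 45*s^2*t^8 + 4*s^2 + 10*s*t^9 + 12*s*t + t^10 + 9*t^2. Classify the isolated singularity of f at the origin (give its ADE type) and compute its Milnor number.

Type A9, Milnor number mu = 9.

The Hessian of f at 0 is [[8, 12], [12, 18]] with rank 1, so corank 1. A Groebner basis of the Jacobian ideal J(f) in C{s,t} is {t^9, s + 3*t/2}; counting standard monomials gives mu = 9. Corank 1: A-series; mu = 9 gives A_9.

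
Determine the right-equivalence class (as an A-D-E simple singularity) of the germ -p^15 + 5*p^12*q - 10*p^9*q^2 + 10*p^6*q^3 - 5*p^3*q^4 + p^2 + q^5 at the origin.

A4

The Hessian of f at 0 is [[2, 0], [0, 0]] with rank 1, so corank 1. A Groebner basis of the Jacobian ideal J(f) in C{p,q} is {q^4, p}; counting standard monomials gives mu = 4. Corank 1: A-series; mu = 4 gives A_4.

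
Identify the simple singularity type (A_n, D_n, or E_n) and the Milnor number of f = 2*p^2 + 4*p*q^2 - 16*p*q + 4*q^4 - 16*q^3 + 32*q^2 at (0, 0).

Type A3, Milnor number mu = 3.

The Hessian of f at 0 has rank 1. Corank 1: A-series; mu = 3 gives A_3.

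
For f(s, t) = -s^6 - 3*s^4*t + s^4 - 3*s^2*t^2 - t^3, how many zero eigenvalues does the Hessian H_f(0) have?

2

The Hessian at 0 is [[0, 0], [0, 0]] of rank 0; hence corank 2.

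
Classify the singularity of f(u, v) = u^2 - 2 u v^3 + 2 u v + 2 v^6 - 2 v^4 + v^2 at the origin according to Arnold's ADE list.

A_5

The Hessian of f at 0 is [[2, 2], [2, 2]] with rank 1, so corank 1. A Groebner basis of the Jacobian ideal J(f) in C{u,v} is {u*v^2 + u + v, -u + v^3 - v, u^2 + 2*u*v + v^2}; counting standard monomials gives mu = 5. Corank 1: A-series; mu = 5 gives A_5.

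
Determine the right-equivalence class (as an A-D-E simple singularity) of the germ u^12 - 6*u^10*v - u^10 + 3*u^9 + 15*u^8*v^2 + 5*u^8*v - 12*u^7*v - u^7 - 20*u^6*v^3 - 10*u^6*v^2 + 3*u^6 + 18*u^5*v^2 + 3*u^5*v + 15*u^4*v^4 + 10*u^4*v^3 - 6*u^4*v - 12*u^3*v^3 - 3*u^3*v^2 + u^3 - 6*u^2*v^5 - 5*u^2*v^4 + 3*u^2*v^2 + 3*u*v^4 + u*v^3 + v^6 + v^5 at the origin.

E_{7}

The Hessian of f at 0 has rank 0. Corank 2; j^3 = u^3 is a perfect cube, so E-series; the 4-jet and mu = 7 give E_7.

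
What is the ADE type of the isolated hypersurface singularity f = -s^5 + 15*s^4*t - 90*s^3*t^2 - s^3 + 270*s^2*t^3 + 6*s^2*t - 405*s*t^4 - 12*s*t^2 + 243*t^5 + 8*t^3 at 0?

E_8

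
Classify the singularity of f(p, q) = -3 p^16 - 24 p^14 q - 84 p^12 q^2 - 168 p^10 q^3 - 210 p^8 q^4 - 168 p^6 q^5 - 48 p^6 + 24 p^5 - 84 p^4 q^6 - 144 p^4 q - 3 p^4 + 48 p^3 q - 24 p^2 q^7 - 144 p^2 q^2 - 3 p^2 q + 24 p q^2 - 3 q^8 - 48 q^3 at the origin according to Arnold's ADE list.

D_9

The Hessian of f at 0 is [[0, 0], [0, 0]] with rank 0, so corank 2. A Groebner basis of the Jacobian ideal J(f) in C{p,q} is {p^4 - p^3/4 + p*q/4 - q^2, 2097151*p^3/256 - 2048*p^2 + p*q^3 - 3*p*q^2/8 + 524289*p*q/64 + 3*q^3/4 - q^2/16, 8388605*p^3/1024 - 2048*p^2 - 7*p*q^2/32 + 8388619*p*q/1024 + q^4 + 3*q^3/8 - 11*q^2/256, p^2*q - p*q/4 + q^2}; counting standard monomials gives mu = 9. Corank 2; j^3 = -3*q*(p - 4*q)^2 has shape L^2 M (L != M), so D-series; mu = 9 gives D_9.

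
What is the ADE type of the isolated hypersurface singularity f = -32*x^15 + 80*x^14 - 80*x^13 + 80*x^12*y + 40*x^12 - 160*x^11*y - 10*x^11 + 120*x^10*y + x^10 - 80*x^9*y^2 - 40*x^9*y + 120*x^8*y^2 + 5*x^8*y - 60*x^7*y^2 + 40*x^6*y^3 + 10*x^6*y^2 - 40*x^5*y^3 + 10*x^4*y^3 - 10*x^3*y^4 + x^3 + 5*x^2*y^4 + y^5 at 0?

E_{8}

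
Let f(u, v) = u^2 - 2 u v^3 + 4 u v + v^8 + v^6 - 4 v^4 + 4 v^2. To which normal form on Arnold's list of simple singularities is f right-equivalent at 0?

The Hessian of f at 0 has rank 1. Corank 1: A-series; mu = 7 gives A_7.

A_{7}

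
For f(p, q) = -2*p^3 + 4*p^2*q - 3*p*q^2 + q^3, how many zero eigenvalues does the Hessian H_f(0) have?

Hessian at 0 has rank 0.

2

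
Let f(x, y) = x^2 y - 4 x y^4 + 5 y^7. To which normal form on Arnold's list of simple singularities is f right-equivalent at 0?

The Hessian of f at 0 is [[0, 0], [0, 0]] with rank 0, so corank 2. A Groebner basis of the Jacobian ideal J(f) in C{x,y} is {2*x^2/3 + x*y^3, -x*y/2 + y^4, x^3, x^2*y}; counting standard monomials gives mu = 8. Corank 2; j^3 = x^2*y has shape L^2 M (L != M), so D-series; mu = 8 gives D_8.

D_{8}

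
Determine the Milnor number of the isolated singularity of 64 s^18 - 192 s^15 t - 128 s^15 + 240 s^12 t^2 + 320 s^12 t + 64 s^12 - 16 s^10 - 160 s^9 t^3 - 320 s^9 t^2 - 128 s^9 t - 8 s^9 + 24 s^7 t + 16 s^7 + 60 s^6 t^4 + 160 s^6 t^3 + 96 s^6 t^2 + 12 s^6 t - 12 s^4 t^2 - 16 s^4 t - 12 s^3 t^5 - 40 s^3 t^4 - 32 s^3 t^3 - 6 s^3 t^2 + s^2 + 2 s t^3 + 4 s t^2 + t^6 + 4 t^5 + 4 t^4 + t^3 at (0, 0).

The Hessian of f at 0 has rank 1. Corank 1: A-series; mu = 2 gives A_2.

2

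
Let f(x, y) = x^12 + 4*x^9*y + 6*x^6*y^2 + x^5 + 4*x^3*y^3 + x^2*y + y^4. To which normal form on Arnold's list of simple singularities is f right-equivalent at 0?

D5

The Hessian of f at 0 has rank 0. Corank 2; j^3 = x^2*y has shape L^2 M (L != M), so D-series; mu = 5 gives D_5.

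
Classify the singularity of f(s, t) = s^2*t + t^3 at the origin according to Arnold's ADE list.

D_{4}

The Hessian of f at 0 has rank 0. Corank 2; j^3 = t*(s^2 + t^2) splits into three distinct lines over C (the quadratic factor has nonzero discriminant), so D_4.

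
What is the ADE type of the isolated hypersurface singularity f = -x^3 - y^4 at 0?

E_6

The Hessian of f at 0 is [[0, 0], [0, 0]] with rank 0, so corank 2. A Groebner basis of the Jacobian ideal J(f) in C{x,y} is {y^3, x^2}; counting standard monomials gives mu = 6. Corank 2; j^3 = -x^3 is a perfect cube, so E-series; the 4-jet and mu = 6 give E_6.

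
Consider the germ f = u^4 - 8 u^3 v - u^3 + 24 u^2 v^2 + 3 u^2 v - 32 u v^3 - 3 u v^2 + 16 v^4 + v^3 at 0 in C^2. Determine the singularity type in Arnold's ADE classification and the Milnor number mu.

Type E_6, Milnor number mu = 6.

The Hessian of f at 0 is [[0, 0], [0, 0]] with rank 0, so corank 2. A Groebner basis of the Jacobian ideal J(f) in C{u,v} is {v^4, u*v^2 - 4*v^3/3, u^2 - 2*u*v + v^2}; counting standard monomials gives mu = 6. Corank 2; j^3 = -(u - v)^3 is a perfect cube, so E-series; the 4-jet and mu = 6 give E_6.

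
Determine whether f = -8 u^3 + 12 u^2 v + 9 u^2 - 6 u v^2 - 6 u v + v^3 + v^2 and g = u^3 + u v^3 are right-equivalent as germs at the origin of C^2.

No.

The Hessian of f at 0 is [[18, -6], [-6, 2]] with rank 1, so corank 1. A Groebner basis of the Jacobian ideal J(f) in C{u,v} is {v^2, u - v/3}; counting standard monomials gives mu = 2. Corank 1: A-series; mu = 2 gives A_2. The Hessian of g at 0 is [[0, 0], [0, 0]] with rank 0, so corank 2. A Groebner basis of the Jacobian ideal J(g) in C{u,v} is {u^3, u*v^2, 3*u^2 + v^3}; counting standard monomials gives mu = 7. Corank 2; j^3 = u^3 is a perfect cube, so E-series; the 4-jet and mu = 7 give E_7. f is A_2 but g is E_7, hence not right-equivalent.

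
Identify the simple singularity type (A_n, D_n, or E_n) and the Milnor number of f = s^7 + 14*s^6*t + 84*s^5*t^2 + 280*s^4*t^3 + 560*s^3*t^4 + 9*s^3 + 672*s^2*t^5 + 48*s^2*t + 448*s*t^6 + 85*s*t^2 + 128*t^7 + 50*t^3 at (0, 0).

The Hessian of f at 0 has rank 0. Corank 2; j^3 = (s + 2*t)*(3*s + 5*t)^2 has shape L^2 M (L != M), so D-series; mu = 8 gives D_8.

Type D_8, Milnor number mu = 8.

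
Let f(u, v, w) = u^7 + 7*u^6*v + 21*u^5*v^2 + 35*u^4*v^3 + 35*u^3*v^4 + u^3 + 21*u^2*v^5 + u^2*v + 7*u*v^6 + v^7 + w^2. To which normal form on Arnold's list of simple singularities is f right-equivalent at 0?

The Hessian of f at 0 has rank 1. Corank 2; j^3 = u^2*(u + v) has shape L^2 M (L != M), so D-series; mu = 8 gives D_8.

D8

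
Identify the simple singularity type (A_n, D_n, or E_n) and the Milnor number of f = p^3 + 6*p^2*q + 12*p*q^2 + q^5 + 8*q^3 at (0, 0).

The Hessian of f at 0 has rank 0. Corank 2; j^3 = (p + 2*q)^3 is a perfect cube, so E-series; the 5-jet and mu = 8 give E_8.

Type E8, Milnor number mu = 8.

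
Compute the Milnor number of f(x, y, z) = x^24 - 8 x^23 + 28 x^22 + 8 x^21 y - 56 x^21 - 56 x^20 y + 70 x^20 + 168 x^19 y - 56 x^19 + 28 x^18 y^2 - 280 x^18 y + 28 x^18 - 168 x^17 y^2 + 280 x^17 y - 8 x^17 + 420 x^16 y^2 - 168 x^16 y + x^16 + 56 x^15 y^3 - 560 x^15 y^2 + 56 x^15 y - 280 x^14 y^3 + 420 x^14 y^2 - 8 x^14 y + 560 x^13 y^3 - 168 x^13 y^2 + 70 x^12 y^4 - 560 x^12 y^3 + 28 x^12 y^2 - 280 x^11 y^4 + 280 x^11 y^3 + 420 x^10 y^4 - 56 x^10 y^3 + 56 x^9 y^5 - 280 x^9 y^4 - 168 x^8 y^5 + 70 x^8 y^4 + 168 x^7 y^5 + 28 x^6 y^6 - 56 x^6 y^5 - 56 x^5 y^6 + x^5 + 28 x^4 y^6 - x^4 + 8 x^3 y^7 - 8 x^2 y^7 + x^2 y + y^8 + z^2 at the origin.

9

The Hessian of f at 0 is [[0, 0, 0], [0, 0, 0], [0, 0, 2]] with rank 1, so corank 2. A Groebner basis of the Jacobian ideal J(f) in C{x,y,z} is {x^2/8 + y^7, x^3, x*y, z}; counting standard monomials gives mu = 9. Corank 2; j^3 = x^2*y has shape L^2 M (L != M), so D-series; mu = 9 gives D_9.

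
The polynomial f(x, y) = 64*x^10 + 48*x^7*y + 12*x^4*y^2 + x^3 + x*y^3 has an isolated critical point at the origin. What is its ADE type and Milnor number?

The Hessian of f at 0 has rank 0. Corank 2; j^3 = x^3 is a perfect cube, so E-series; the 4-jet and mu = 7 give E_7.

Type E_{7}, Milnor number mu = 7.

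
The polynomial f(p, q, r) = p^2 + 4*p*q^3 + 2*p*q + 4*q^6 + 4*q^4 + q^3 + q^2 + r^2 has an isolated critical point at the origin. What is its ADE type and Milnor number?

Type A_{2}, Milnor number mu = 2.

The Hessian of f at 0 is [[2, 2, 0], [2, 2, 0], [0, 0, 2]] with rank 2, so corank 1. A Groebner basis of the Jacobian ideal J(f) in C{p,q,r} is {q^2, p + q, r}; counting standard monomials gives mu = 2. Corank 1: A-series; mu = 2 gives A_2.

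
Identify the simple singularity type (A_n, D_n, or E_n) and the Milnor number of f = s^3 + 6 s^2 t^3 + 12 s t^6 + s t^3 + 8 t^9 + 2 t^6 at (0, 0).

The Hessian of f at 0 has rank 0. Corank 2; j^3 = s^3 is a perfect cube, so E-series; the 4-jet and mu = 7 give E_7.

Type E_7, Milnor number mu = 7.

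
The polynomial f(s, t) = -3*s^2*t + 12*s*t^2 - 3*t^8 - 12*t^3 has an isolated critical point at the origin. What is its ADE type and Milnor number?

Type D_{9}, Milnor number mu = 9.

The Hessian of f at 0 has rank 0. Corank 2; j^3 = -3*t*(s - 2*t)^2 has shape L^2 M (L != M), so D-series; mu = 9 gives D_9.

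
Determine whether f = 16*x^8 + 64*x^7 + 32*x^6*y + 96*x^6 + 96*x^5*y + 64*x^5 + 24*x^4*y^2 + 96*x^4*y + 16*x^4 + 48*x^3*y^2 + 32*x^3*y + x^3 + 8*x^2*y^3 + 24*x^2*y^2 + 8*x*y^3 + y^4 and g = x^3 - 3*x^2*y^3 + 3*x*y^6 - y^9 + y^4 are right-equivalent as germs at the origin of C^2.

The Hessian of f at 0 is [[0, 0], [0, 0]] with rank 0, so corank 2. A Groebner basis of the Jacobian ideal J(f) in C{x,y} is {y^4, x*y^2 + y^3/6, x^2}; counting standard monomials gives mu = 6. Corank 2; j^3 = x^3 is a perfect cube, so E-series; the 4-jet and mu = 6 give E_6. The Hessian of g at 0 is [[0, 0], [0, 0]] with rank 0, so corank 2. A Groebner basis of the Jacobian ideal J(g) in C{x,y} is {y^3, x^2}; counting standard monomials gives mu = 6. Corank 2; j^3 = x^3 is a perfect cube, so E-series; the 4-jet and mu = 6 give E_6. Both have type E_6, hence right-equivalent.

Yes.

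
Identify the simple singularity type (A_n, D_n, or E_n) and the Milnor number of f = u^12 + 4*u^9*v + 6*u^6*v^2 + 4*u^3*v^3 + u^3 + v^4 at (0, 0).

Type E_{6}, Milnor number mu = 6.

The Hessian of f at 0 is [[0, 0], [0, 0]] with rank 0, so corank 2. A Groebner basis of the Jacobian ideal J(f) in C{u,v} is {v^3, u^2}; counting standard monomials gives mu = 6. Corank 2; j^3 = u^3 is a perfect cube, so E-series; the 4-jet and mu = 6 give E_6.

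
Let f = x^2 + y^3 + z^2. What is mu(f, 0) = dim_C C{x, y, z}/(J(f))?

2

The Hessian of f at 0 is [[2, 0, 0], [0, 0, 0], [0, 0, 2]] with rank 2, so corank 1. A Groebner basis of the Jacobian ideal J(f) in C{x,y,z} is {y^2, x, z}; counting standard monomials gives mu = 2. Corank 1: A-series; mu = 2 gives A_2.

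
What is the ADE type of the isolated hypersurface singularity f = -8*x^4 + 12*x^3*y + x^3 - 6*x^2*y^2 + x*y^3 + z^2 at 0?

E7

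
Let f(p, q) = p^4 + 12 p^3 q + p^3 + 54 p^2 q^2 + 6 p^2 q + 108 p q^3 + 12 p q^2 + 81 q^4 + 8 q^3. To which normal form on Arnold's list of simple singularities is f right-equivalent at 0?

E_{6}

The Hessian of f at 0 has rank 0. Corank 2; j^3 = (p + 2*q)^3 is a perfect cube, so E-series; the 4-jet and mu = 6 give E_6.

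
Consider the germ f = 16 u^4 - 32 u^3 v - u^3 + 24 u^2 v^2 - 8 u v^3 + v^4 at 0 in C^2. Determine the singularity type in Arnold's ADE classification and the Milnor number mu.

The Hessian of f at 0 is [[0, 0], [0, 0]] with rank 0, so corank 2. A Groebner basis of the Jacobian ideal J(f) in C{u,v} is {v^4, u*v^2 - v^3/6, u^2}; counting standard monomials gives mu = 6. Corank 2; j^3 = -u^3 is a perfect cube, so E-series; the 4-jet and mu = 6 give E_6.

Type E_6, Milnor number mu = 6.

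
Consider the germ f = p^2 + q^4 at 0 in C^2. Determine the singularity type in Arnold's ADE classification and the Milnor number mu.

Type A_{3}, Milnor number mu = 3.

The Hessian of f at 0 has rank 1. Corank 1: A-series; mu = 3 gives A_3.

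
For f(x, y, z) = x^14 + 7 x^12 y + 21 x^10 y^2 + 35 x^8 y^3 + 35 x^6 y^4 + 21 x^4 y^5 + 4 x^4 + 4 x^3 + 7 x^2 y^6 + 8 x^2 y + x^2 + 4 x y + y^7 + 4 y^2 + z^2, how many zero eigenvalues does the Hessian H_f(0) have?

1

The Hessian at 0 is [[2, 4, 0], [4, 8, 0], [0, 0, 2]] of rank 2; hence corank 1.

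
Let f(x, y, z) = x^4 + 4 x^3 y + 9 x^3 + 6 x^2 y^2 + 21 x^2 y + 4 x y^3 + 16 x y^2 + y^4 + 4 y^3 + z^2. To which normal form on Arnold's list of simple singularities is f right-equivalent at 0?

D5

The Hessian of f at 0 has rank 1. Corank 2; j^3 = (x + y)*(3*x + 2*y)^2 has shape L^2 M (L != M), so D-series; mu = 5 gives D_5.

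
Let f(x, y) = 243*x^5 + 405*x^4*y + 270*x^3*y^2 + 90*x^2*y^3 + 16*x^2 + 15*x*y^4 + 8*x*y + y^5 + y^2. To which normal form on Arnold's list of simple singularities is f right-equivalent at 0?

A_{4}

The Hessian of f at 0 has rank 1. Corank 1: A-series; mu = 4 gives A_4.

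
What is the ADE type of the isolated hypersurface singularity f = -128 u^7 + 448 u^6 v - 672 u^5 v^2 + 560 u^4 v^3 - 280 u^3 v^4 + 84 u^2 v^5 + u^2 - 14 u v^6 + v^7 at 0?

A_{6}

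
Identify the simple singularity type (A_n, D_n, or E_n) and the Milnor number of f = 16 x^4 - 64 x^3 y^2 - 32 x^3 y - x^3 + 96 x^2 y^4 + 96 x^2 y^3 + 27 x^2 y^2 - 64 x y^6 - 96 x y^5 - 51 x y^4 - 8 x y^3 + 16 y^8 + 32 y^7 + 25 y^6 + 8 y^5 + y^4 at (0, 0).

Type E6, Milnor number mu = 6.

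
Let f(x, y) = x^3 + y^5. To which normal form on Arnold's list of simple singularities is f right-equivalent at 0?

E_8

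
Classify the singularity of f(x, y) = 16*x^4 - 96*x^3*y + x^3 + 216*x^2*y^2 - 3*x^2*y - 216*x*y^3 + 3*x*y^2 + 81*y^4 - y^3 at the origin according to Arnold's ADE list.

The Hessian of f at 0 is [[0, 0], [0, 0]] with rank 0, so corank 2. A Groebner basis of the Jacobian ideal J(f) in C{x,y} is {y^4, x*y^2 - 7*y^3/6, x^2 - 2*x*y + y^2}; counting standard monomials gives mu = 6. Corank 2; j^3 = (x - y)^3 is a perfect cube, so E-series; the 4-jet and mu = 6 give E_6.

E6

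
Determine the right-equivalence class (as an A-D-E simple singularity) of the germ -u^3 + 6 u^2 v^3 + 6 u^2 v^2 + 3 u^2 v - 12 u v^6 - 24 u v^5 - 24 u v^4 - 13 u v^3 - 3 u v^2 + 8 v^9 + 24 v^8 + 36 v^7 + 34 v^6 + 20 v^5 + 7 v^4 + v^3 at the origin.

The Hessian of f at 0 has rank 0. Corank 2; j^3 = -(u - v)^3 is a perfect cube, so E-series; the 4-jet and mu = 7 give E_7.

E_{7}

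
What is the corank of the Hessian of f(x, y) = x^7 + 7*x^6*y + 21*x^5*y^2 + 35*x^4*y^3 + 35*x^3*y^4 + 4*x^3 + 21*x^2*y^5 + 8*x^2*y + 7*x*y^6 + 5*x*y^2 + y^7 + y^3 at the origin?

2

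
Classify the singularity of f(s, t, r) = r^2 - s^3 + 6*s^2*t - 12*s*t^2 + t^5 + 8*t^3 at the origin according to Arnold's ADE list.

E_{8}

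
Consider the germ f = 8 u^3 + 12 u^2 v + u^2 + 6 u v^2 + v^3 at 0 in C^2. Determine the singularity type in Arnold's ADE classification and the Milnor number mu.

The Hessian of f at 0 has rank 1. Corank 1: A-series; mu = 2 gives A_2.

Type A2, Milnor number mu = 2.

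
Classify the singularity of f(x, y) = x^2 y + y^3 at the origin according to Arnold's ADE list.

The Hessian of f at 0 has rank 0. Corank 2; j^3 = y*(x^2 + y^2) splits into three distinct lines over C (the quadratic factor has nonzero discriminant), so D_4.

D4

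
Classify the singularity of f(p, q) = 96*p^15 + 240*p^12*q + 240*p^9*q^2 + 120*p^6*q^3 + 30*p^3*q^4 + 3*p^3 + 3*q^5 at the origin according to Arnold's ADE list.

E8

The Hessian of f at 0 has rank 0. Corank 2; j^3 = 3*p^3 is a perfect cube, so E-series; the 5-jet and mu = 8 give E_8.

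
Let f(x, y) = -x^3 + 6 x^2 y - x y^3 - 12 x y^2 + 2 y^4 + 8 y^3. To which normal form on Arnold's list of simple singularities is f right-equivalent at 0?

E_{7}

The Hessian of f at 0 has rank 0. Corank 2; j^3 = -(x - 2*y)^3 is a perfect cube, so E-series; the 4-jet and mu = 7 give E_7.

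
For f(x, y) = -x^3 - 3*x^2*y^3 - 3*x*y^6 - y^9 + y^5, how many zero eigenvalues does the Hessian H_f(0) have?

Hessian at 0 has rank 0.

2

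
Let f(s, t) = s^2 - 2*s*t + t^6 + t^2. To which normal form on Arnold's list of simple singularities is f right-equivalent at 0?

A_{5}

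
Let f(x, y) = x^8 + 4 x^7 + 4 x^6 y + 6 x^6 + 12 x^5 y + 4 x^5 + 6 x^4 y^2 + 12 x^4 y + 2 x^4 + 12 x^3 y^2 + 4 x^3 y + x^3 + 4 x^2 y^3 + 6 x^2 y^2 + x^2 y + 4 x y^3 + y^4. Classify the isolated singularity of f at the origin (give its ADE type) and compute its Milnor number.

Type D_5, Milnor number mu = 5.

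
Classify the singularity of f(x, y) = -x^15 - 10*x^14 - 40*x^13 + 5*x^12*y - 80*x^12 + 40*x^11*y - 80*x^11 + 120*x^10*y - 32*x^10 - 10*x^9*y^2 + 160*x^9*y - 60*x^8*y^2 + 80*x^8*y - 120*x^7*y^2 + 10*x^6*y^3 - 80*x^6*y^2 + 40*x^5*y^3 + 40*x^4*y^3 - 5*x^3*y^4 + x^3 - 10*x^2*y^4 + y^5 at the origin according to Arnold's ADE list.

E_8

The Hessian of f at 0 has rank 0. Corank 2; j^3 = x^3 is a perfect cube, so E-series; the 5-jet and mu = 8 give E_8.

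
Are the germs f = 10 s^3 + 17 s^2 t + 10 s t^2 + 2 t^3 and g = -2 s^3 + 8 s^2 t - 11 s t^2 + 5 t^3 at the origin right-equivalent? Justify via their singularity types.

Yes.

The Hessian of f at 0 has rank 0. Corank 2; j^3 = (2*s + t)*(5*s^2 + 6*s*t + 2*t^2) splits into three distinct lines over C (the quadratic factor has nonzero discriminant), so D_4. The Hessian of g at 0 has rank 0. Corank 2; j^3 = -(s - t)*(2*s^2 - 6*s*t + 5*t^2) splits into three distinct lines over C (the quadratic factor has nonzero discriminant), so D_4. Both have type D_4, hence right-equivalent.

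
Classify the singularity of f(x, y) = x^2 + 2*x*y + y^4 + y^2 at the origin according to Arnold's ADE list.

The Hessian of f at 0 is [[2, 2], [2, 2]] with rank 1, so corank 1. A Groebner basis of the Jacobian ideal J(f) in C{x,y} is {y^3, x + y}; counting standard monomials gives mu = 3. Corank 1: A-series; mu = 3 gives A_3.

A_{3}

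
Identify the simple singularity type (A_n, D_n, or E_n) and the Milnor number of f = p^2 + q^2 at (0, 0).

The Hessian of f at 0 has rank 2. Corank 0: nondegenerate Morse point, so A_1.

Type A_{1}, Milnor number mu = 1.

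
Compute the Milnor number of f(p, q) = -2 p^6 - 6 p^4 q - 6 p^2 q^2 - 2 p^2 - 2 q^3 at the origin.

2

The Hessian of f at 0 has rank 1. Corank 1: A-series; mu = 2 gives A_2.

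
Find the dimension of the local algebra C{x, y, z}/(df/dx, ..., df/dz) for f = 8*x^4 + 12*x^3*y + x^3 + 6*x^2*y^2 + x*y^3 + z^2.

7

The Hessian of f at 0 is [[0, 0, 0], [0, 0, 0], [0, 0, 2]] with rank 1, so corank 2. A Groebner basis of the Jacobian ideal J(f) in C{x,y,z} is {3*x^2/4 + y^4 + y^3/4, x^3, x^2*y - x^2/4 - y^3/12, x^2 + x*y^2 + y^3/3, z}; counting standard monomials gives mu = 7. Corank 2; j^3 = x^3 is a perfect cube, so E-series; the 4-jet and mu = 7 give E_7.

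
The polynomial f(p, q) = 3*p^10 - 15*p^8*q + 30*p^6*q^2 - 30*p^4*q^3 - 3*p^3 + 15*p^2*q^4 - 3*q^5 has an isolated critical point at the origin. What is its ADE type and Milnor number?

The Hessian of f at 0 has rank 0. Corank 2; j^3 = -3*p^3 is a perfect cube, so E-series; the 5-jet and mu = 8 give E_8.

Type E_8, Milnor number mu = 8.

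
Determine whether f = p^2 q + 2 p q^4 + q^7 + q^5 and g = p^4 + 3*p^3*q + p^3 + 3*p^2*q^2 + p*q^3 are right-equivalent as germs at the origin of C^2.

No.

The Hessian of f at 0 has rank 0. Corank 2; j^3 = p^2*q has shape L^2 M (L != M), so D-series; mu = 6 gives D_6. The Hessian of g at 0 has rank 0. Corank 2; j^3 = p^3 is a perfect cube, so E-series; the 4-jet and mu = 7 give E_7. f is D_6 but g is E_7, hence not right-equivalent.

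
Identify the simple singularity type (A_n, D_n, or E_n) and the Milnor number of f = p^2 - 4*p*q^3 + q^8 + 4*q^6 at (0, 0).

The Hessian of f at 0 is [[2, 0], [0, 0]] with rank 1, so corank 1. A Groebner basis of the Jacobian ideal J(f) in C{p,q} is {p^3, p^2*q, -p/2 + q^3}; counting standard monomials gives mu = 7. Corank 1: A-series; mu = 7 gives A_7.

Type A_{7}, Milnor number mu = 7.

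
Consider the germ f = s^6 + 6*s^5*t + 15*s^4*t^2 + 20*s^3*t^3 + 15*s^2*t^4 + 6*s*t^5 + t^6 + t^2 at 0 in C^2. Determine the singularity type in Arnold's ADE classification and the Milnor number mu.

The Hessian of f at 0 has rank 1. Corank 1: A-series; mu = 5 gives A_5.

Type A_{5}, Milnor number mu = 5.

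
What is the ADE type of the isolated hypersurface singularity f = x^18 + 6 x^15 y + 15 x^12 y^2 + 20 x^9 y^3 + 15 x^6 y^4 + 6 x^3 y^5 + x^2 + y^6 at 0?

A_{5}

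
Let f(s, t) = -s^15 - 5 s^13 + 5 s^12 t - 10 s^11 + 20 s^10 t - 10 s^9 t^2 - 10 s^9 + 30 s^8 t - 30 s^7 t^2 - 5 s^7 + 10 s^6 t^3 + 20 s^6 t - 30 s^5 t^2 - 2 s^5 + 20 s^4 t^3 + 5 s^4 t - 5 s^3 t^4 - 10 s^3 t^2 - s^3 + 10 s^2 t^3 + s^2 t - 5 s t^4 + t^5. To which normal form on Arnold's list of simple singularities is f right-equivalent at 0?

D_{6}

The Hessian of f at 0 is [[0, 0], [0, 0]] with rank 0, so corank 2. A Groebner basis of the Jacobian ideal J(f) in C{s,t} is {s*t/5 + t^4, s*t^2, s^2 - s*t}; counting standard monomials gives mu = 6. Corank 2; j^3 = -s^2*(s - t) has shape L^2 M (L != M), so D-series; mu = 6 gives D_6.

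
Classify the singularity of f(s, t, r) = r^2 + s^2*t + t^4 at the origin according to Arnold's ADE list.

D_{5}

The Hessian of f at 0 is [[0, 0, 0], [0, 0, 0], [0, 0, 2]] with rank 1, so corank 2. A Groebner basis of the Jacobian ideal J(f) in C{s,t,r} is {s^3, s^2/4 + t^3, s*t, r}; counting standard monomials gives mu = 5. Corank 2; j^3 = s^2*t has shape L^2 M (L != M), so D-series; mu = 5 gives D_5.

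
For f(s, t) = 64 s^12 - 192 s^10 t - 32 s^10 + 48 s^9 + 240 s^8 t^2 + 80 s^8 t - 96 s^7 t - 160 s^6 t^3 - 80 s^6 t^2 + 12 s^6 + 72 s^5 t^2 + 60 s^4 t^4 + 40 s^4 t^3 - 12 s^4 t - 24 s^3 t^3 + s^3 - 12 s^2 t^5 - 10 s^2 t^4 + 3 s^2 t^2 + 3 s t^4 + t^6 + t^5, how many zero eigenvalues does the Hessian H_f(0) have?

Hessian at 0 has rank 0.

2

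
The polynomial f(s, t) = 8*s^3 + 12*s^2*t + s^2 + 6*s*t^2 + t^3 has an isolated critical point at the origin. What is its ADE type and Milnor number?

Type A_{2}, Milnor number mu = 2.

The Hessian of f at 0 has rank 1. Corank 1: A-series; mu = 2 gives A_2.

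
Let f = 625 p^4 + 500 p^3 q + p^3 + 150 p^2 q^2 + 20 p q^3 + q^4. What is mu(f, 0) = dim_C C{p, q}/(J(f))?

6

The Hessian of f at 0 has rank 0. Corank 2; j^3 = p^3 is a perfect cube, so E-series; the 4-jet and mu = 6 give E_6.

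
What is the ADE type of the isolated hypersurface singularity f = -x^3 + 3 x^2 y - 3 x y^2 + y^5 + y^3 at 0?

E_8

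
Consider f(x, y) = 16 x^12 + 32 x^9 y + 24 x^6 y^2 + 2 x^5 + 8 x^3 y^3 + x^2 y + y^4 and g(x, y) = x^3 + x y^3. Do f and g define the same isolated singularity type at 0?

No.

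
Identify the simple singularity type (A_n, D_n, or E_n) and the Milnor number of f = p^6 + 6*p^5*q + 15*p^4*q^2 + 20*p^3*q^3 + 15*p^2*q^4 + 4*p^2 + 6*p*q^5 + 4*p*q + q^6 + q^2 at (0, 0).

Type A5, Milnor number mu = 5.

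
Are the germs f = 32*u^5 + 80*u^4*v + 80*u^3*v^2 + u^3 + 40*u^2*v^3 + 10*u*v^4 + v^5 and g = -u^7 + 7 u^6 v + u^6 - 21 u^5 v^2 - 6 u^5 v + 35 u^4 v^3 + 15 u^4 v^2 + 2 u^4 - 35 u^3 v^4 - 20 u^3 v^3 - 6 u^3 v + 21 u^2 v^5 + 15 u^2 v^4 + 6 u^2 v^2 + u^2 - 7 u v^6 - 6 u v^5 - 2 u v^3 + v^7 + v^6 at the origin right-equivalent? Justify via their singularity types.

The Hessian of f at 0 has rank 0. Corank 2; j^3 = u^3 is a perfect cube, so E-series; the 5-jet and mu = 8 give E_8. The Hessian of g at 0 has rank 1. Corank 1: A-series; mu = 6 gives A_6. f is E_8 but g is A_6, hence not right-equivalent.

No.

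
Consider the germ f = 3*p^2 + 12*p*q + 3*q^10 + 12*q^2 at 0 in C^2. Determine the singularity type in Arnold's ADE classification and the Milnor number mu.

The Hessian of f at 0 is [[6, 12], [12, 24]] with rank 1, so corank 1. A Groebner basis of the Jacobian ideal J(f) in C{p,q} is {q^9, p + 2*q}; counting standard monomials gives mu = 9. Corank 1: A-series; mu = 9 gives A_9.

Type A9, Milnor number mu = 9.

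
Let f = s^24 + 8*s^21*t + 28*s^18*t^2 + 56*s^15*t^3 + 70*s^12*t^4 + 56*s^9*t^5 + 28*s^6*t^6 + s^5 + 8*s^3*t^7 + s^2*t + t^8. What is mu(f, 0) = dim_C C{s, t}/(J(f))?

9

The Hessian of f at 0 is [[0, 0], [0, 0]] with rank 0, so corank 2. A Groebner basis of the Jacobian ideal J(f) in C{s,t} is {s^2/8 + t^7, s^3, s*t}; counting standard monomials gives mu = 9. Corank 2; j^3 = s^2*t has shape L^2 M (L != M), so D-series; mu = 9 gives D_9.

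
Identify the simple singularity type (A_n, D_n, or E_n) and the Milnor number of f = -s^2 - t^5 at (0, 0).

Type A_4, Milnor number mu = 4.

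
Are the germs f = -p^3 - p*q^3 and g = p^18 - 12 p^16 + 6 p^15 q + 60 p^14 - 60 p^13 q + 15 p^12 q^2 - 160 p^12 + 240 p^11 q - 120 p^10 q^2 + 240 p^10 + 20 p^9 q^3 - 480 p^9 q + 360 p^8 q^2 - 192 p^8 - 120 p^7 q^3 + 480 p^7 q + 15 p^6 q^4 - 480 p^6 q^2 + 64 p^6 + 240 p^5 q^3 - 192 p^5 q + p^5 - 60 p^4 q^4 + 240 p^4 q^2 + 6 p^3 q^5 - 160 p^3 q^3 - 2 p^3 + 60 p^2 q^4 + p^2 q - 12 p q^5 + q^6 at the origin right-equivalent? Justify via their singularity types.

The Hessian of f at 0 has rank 0. Corank 2; j^3 = -p^3 is a perfect cube, so E-series; the 4-jet and mu = 7 give E_7. The Hessian of g at 0 has rank 0. Corank 2; j^3 = -p^2*(2*p - q) has shape L^2 M (L != M), so D-series; mu = 7 gives D_7. f is E_7 but g is D_7, hence not right-equivalent.

No.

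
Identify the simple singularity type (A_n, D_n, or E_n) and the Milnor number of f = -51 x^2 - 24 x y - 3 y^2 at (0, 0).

Type A_{1}, Milnor number mu = 1.

The Hessian of f at 0 has rank 2. Corank 0: nondegenerate Morse point, so A_1.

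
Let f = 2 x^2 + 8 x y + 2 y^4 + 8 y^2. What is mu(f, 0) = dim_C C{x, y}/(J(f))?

3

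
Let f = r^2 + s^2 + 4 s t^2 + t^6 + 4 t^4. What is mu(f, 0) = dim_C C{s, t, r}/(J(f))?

5

The Hessian of f at 0 has rank 2. Corank 1: A-series; mu = 5 gives A_5.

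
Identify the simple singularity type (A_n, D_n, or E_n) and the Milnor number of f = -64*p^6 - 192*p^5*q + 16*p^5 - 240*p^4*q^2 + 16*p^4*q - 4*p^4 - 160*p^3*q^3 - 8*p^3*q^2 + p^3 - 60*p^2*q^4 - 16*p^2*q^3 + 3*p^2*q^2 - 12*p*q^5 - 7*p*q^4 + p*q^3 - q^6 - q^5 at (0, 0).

Type E7, Milnor number mu = 7.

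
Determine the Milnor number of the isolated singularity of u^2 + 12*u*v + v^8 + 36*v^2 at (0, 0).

7

The Hessian of f at 0 has rank 1. Corank 1: A-series; mu = 7 gives A_7.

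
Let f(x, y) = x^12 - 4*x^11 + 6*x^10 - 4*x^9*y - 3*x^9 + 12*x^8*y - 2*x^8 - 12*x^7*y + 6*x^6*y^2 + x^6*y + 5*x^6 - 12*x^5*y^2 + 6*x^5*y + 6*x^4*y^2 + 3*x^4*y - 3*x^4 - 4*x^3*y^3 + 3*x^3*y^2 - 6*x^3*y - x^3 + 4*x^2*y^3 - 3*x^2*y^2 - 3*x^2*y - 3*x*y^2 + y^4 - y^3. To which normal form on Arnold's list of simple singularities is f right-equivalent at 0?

E_{6}

The Hessian of f at 0 has rank 0. Corank 2; j^3 = -(x + y)^3 is a perfect cube, so E-series; the 4-jet and mu = 6 give E_6.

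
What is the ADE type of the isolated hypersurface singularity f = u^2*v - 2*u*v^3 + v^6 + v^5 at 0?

D_{7}

The Hessian of f at 0 is [[0, 0], [0, 0]] with rank 0, so corank 2. A Groebner basis of the Jacobian ideal J(f) in C{u,v} is {u^3, u^2*v + u^2/6 - u*v^2/6, -u*v + v^3}; counting standard monomials gives mu = 7. Corank 2; j^3 = u^2*v has shape L^2 M (L != M), so D-series; mu = 7 gives D_7.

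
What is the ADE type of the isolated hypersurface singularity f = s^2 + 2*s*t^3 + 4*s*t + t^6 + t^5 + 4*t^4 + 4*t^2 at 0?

A4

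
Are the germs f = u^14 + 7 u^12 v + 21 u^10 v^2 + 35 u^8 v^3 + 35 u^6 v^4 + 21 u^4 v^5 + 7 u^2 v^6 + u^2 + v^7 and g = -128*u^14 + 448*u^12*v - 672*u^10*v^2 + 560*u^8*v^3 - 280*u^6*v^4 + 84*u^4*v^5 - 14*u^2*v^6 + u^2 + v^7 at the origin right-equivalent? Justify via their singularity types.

Yes.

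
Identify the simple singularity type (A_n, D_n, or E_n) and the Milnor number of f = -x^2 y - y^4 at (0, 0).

The Hessian of f at 0 is [[0, 0], [0, 0]] with rank 0, so corank 2. A Groebner basis of the Jacobian ideal J(f) in C{x,y} is {x^3, x^2/4 + y^3, x*y}; counting standard monomials gives mu = 5. Corank 2; j^3 = -x^2*y has shape L^2 M (L != M), so D-series; mu = 5 gives D_5.

Type D_5, Milnor number mu = 5.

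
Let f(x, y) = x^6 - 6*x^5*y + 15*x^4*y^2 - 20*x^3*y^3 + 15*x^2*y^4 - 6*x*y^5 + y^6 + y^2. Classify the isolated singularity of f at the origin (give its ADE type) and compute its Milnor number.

Type A5, Milnor number mu = 5.

The Hessian of f at 0 has rank 1. Corank 1: A-series; mu = 5 gives A_5.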